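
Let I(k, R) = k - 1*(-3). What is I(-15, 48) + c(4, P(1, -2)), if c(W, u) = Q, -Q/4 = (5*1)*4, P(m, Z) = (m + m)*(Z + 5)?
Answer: -92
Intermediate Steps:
I(k, R) = 3 + k (I(k, R) = k + 3 = 3 + k)
P(m, Z) = 2*m*(5 + Z) (P(m, Z) = (2*m)*(5 + Z) = 2*m*(5 + Z))
Q = -80 (Q = -4*5*1*4 = -20*4 = -4*20 = -80)
c(W, u) = -80
I(-15, 48) + c(4, P(1, -2)) = (3 - 15) - 80 = -12 - 80 = -92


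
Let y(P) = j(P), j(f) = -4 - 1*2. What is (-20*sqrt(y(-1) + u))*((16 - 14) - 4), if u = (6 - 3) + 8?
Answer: 40*sqrt(5) ≈ 89.443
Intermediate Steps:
j(f) = -6 (j(f) = -4 - 2 = -6)
y(P) = -6
u = 11 (u = 3 + 8 = 11)
(-20*sqrt(y(-1) + u))*((16 - 14) - 4) = (-20*sqrt(-6 + 11))*((16 - 14) - 4) = (-20*sqrt(5))*(2 - 4) = -20*sqrt(5)*(-2) = 40*sqrt(5)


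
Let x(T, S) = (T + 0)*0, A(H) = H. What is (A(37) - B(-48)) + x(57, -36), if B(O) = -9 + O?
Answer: 94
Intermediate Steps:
x(T, S) = 0 (x(T, S) = T*0 = 0)
(A(37) - B(-48)) + x(57, -36) = (37 - (-9 - 48)) + 0 = (37 - 1*(-57)) + 0 = (37 + 57) + 0 = 94 + 0 = 94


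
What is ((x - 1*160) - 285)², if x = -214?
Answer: 434281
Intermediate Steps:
((x - 1*160) - 285)² = ((-214 - 1*160) - 285)² = ((-214 - 160) - 285)² = (-374 - 285)² = (-659)² = 434281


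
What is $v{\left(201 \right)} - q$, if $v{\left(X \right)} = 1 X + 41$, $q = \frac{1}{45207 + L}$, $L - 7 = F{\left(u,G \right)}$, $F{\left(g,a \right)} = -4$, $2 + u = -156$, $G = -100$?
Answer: $\frac{10940819}{45210} \approx 242.0$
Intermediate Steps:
$u = -158$ ($u = -2 - 156 = -158$)
$L = 3$ ($L = 7 - 4 = 3$)
$q = \frac{1}{45210}$ ($q = \frac{1}{45207 + 3} = \frac{1}{45210} \approx 2.2119 \cdot 10^{-5}$)
$v{\left(X \right)} = 41 + X$ ($v{\left(X \right)} = X + 41 = 41 + X$)
$v{\left(201 \right)} - q = \left(41 + 201\right) - \frac{1}{45210} = 242 - \frac{1}{45210} = \frac{10940819}{45210}$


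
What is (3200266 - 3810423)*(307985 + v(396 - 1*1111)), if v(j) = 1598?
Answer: -188894234531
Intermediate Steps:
(3200266 - 3810423)*(307985 + v(396 - 1*1111)) = (3200266 - 3810423)*(307985 + 1598) = -610157*309583 = -188894234531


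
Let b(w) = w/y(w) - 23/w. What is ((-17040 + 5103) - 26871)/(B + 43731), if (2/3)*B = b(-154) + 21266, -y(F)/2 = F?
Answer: -1992144/3882313 ≈ -0.51313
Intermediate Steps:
y(F) = -2*F
b(w) = -½ - 23/w (b(w) = w/((-2*w)) - 23/w = w*(-1/(2*w)) - 23/w = -½ - 23/w)
B = 4912365/154 (B = 3*((½)*(-46 - 1*(-154))/(-154) + 21266)/2 = 3*((½)*(-1/154)*(-46 + 154) + 21266)/2 = 3*((½)*(-1/154)*108 + 21266)/2 = 3*(-27/77 + 21266)/2 = (3/2)*(1637455/77) = 4912365/154 ≈ 31898.)
((-17040 + 5103) - 26871)/(B + 43731) = ((-17040 + 5103) - 26871)/(4912365/154 + 43731) = (-11937 - 26871)/(11646939/154) = -38808*154/11646939 = -1992144/3882313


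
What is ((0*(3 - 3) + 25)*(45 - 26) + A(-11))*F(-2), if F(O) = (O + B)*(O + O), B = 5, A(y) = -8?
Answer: -5604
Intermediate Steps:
F(O) = 2*O*(5 + O) (F(O) = (O + 5)*(O + O) = (5 + O)*(2*O) = 2*O*(5 + O))
((0*(3 - 3) + 25)*(45 - 26) + A(-11))*F(-2) = ((0*(3 - 3) + 25)*(45 - 26) - 8)*(2*(-2)*(5 - 2)) = ((0*0 + 25)*19 - 8)*(2*(-2)*3) = ((0 + 25)*19 - 8)*(-12) = (25*19 - 8)*(-12) = (475 - 8)*(-12) = 467*(-12) = -5604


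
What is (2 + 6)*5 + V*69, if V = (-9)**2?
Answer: 5629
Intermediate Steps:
V = 81
(2 + 6)*5 + V*69 = (2 + 6)*5 + 81*69 = 8*5 + 5589 = 40 + 5589 = 5629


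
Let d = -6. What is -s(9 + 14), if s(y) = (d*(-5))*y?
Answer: -690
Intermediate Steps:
s(y) = 30*y (s(y) = (-6*(-5))*y = 30*y)
-s(9 + 14) = -30*(9 + 14) = -30*23 = -1*690 = -690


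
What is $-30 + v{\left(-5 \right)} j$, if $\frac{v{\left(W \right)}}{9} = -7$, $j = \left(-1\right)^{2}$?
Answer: $-93$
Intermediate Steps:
$j = 1$
$v{\left(W \right)} = -63$ ($v{\left(W \right)} = 9 \left(-7\right) = -63$)
$-30 + v{\left(-5 \right)} j = -30 - 63 = -93$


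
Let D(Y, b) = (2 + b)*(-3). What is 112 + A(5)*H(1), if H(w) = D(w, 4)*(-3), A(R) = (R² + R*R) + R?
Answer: 3082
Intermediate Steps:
D(Y, b) = -6 - 3*b
A(R) = R + 2*R² (A(R) = (R² + R²) + R = 2*R² + R = R + 2*R²)
H(w) = 54 (H(w) = (-6 - 3*4)*(-3) = (-6 - 12)*(-3) = -18*(-3) = 54)
112 + A(5)*H(1) = 112 + (5*(1 + 2*5))*54 = 112 + (5*(1 + 10))*54 = 112 + (5*11)*54 = 112 + 55*54 = 112 + 2970 = 3082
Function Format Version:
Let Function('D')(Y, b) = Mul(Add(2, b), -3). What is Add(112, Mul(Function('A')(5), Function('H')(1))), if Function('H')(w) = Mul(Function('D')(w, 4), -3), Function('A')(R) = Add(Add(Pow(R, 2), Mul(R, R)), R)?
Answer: 3082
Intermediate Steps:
Function('D')(Y, b) = Add(-6, Mul(-3, b))
Function('A')(R) = Add(R, Mul(2, Pow(R, 2))) (Function('A')(R) = Add(Add(Pow(R, 2), Pow(R, 2)), R) = Add(Mul(2, Pow(R, 2)), R) = Add(R, Mul(2, Pow(R, 2))))
Function('H')(w) = 54 (Function('H')(w) = Mul(Add(-6, Mul(-3, 4)), -3) = Mul(Add(-6, -12), -3) = Mul(-18, -3) = 54)
Add(112, Mul(Function('A')(5), Function('H')(1))) = Add(112, Mul(Mul(5, Add(1, Mul(2, 5))), 54)) = Add(112, Mul(Mul(5, Add(1, 10)), 54)) = Add(112, Mul(Mul(5, 11), 54)) = Add(112, Mul(55, 54)) = Add(112, 2970) = 3082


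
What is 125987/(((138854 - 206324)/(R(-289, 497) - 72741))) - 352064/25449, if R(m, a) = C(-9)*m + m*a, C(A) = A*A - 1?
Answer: 42658458128969/95391335 ≈ 4.4719e+5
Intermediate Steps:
C(A) = -1 + A² (C(A) = A² - 1 = -1 + A²)
R(m, a) = 80*m + a*m (R(m, a) = (-1 + (-9)²)*m + m*a = (-1 + 81)*m + a*m = 80*m + a*m)
125987/(((138854 - 206324)/(R(-289, 497) - 72741))) - 352064/25449 = 125987/(((138854 - 206324)/(-289*(80 + 497) - 72741))) - 352064/25449 = 125987/((-67470/(-289*577 - 72741))) - 352064*1/25449 = 125987/((-67470/(-166753 - 72741))) - 352064/25449 = 125987/((-67470/(-239494))) - 352064/25449 = 125987/((-67470*(-1/239494))) - 352064/25449 = 125987/(33735/119747) - 352064/25449 = 125987*(119747/33735) - 352064/25449 = 15086565289/33735 - 352064/25449 = 42658458128969/95391335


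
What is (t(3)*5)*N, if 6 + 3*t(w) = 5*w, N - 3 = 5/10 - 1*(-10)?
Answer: 405/2 ≈ 202.50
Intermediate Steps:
N = 27/2 (N = 3 + (5/10 - 1*(-10)) = 3 + (5*(⅒) + 10) = 3 + (½ + 10) = 3 + 21/2 = 27/2 ≈ 13.500)
t(w) = -2 + 5*w/3 (t(w) = -2 + (5*w)/3 = -2 + 5*w/3)
(t(3)*5)*N = ((-2 + (5/3)*3)*5)*(27/2) = ((-2 + 5)*5)*(27/2) = (3*5)*(27/2) = 15*(27/2) = 405/2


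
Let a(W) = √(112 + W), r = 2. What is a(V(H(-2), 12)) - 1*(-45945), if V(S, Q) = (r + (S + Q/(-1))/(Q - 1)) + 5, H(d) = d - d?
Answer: 45945 + √14267/11 ≈ 45956.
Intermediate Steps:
H(d) = 0
V(S, Q) = 7 + (S - Q)/(-1 + Q) (V(S, Q) = (2 + (S + Q/(-1))/(Q - 1)) + 5 = (2 + (S + Q*(-1))/(-1 + Q)) + 5 = (2 + (S - Q)/(-1 + Q)) + 5 = 7 + (S - Q)/(-1 + Q))
a(V(H(-2), 12)) - 1*(-45945) = √(112 + (-7 + 0 + 6*12)/(-1 + 12)) - 1*(-45945) = √(112 + (-7 + 0 + 72)/11) + 45945 = √(112 + (1/11)*65) + 45945 = √(112 + 65/11) + 45945 = √(1297/11) + 45945 = √14267/11 + 45945 = 45945 + √14267/11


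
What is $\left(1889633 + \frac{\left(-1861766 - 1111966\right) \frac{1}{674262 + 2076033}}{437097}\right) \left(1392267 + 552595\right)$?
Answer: $\frac{1472658694874470531645102}{400715231205} \approx 3.6751 \cdot 10^{12}$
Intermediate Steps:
$\left(1889633 + \frac{\left(-1861766 - 1111966\right) \frac{1}{674262 + 2076033}}{437097}\right) \left(1392267 + 552595\right) = \left(1889633 + - \frac{2973732}{2750295} \cdot \frac{1}{437097}\right) 1944862 = \left(1889633 + \left(-2973732\right) \frac{1}{2750295} \cdot \frac{1}{437097}\right) 1944862 = \left(1889633 - \frac{991244}{400715231205}\right) 1944862 = \frac{757204724486606521}{400715231205} \cdot 1944862 = \frac{1472658694874470531645102}{400715231205}$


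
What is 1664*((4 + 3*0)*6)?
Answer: 39936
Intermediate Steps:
1664*((4 + 3*0)*6) = 1664*((4 + 0)*6) = 1664*(4*6) = 1664*24 = 39936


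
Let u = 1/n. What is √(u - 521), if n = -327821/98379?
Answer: 8*I*√875349273305/327821 ≈ 22.832*I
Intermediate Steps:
n = -327821/98379 (n = -327821*1/98379 = -327821/98379 ≈ -3.3322)
u = -98379/327821 (u = 1/(-327821/98379) = -98379/327821 ≈ -0.30010)
√(u - 521) = √(-98379/327821 - 521) = √(-170893120/327821) = 8*I*√875349273305/327821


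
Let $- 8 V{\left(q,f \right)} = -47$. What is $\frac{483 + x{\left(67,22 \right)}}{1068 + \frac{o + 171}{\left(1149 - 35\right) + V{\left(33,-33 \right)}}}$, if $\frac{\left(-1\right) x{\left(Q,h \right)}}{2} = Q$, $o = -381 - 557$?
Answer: $\frac{3126691}{9562076} \approx 0.32699$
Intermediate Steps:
$V{\left(q,f \right)} = \frac{47}{8}$ ($V{\left(q,f \right)} = \left(- \frac{1}{8}\right) \left(-47\right) = \frac{47}{8}$)
$o = -938$
$x{\left(Q,h \right)} = - 2 Q$
$\frac{483 + x{\left(67,22 \right)}}{1068 + \frac{o + 171}{\left(1149 - 35\right) + V{\left(33,-33 \right)}}} = \frac{483 - 134}{1068 + \frac{-938 + 171}{\left(1149 - 35\right) + \frac{47}{8}}} = \frac{483 - 134}{1068 - \frac{767}{1114 + \frac{47}{8}}} = \frac{349}{1068 - \frac{767}{\frac{8959}{8}}} = \frac{349}{1068 - \frac{6136}{8959}} = \frac{349}{\frac{9562076}{8959}} = 349 \cdot \frac{8959}{9562076} = \frac{3126691}{9562076}$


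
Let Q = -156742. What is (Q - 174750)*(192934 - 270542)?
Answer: 25726431136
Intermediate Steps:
(Q - 174750)*(192934 - 270542) = (-156742 - 174750)*(192934 - 270542) = -331492*(-77608) = 25726431136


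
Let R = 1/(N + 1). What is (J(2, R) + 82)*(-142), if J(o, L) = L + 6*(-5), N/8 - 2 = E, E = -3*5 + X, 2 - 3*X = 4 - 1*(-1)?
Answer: -819482/111 ≈ -7382.7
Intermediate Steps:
X = -1 (X = 2/3 - (4 - 1*(-1))/3 = 2/3 - (4 + 1)/3 = 2/3 - 1/3*5 = 2/3 - 5/3 = -1)
E = -16 (E = -3*5 - 1 = -15 - 1 = -16)
N = -112 (N = 16 + 8*(-16) = 16 - 128 = -112)
R = -1/111 (R = 1/(-112 + 1) = 1/(-111) = -1/111 ≈ -0.0090090)
J(o, L) = -30 + L (J(o, L) = L - 30 = -30 + L)
(J(2, R) + 82)*(-142) = ((-30 - 1/111) + 82)*(-142) = (-3331/111 + 82)*(-142) = (5771/111)*(-142) = -819482/111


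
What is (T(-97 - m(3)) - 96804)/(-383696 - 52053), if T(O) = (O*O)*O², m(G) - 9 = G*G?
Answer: -174803821/435749 ≈ -401.16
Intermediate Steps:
m(G) = 9 + G² (m(G) = 9 + G*G = 9 + G²)
T(O) = O⁴ (T(O) = O²*O² = O⁴)
(T(-97 - m(3)) - 96804)/(-383696 - 52053) = ((-97 - (9 + 3²))⁴ - 96804)/(-383696 - 52053) = ((-97 - (9 + 9))⁴ - 96804)/(-435749) = ((-97 - 1*18)⁴ - 96804)*(-1/435749) = ((-97 - 18)⁴ - 96804)*(-1/435749) = ((-115)⁴ - 96804)*(-1/435749) = (174900625 - 96804)*(-1/435749) = 174803821*(-1/435749) = -174803821/435749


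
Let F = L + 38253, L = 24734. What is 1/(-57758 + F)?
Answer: 1/5229 ≈ 0.00019124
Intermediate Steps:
F = 62987 (F = 24734 + 38253 = 62987)
1/(-57758 + F) = 1/(-57758 + 62987) = 1/5229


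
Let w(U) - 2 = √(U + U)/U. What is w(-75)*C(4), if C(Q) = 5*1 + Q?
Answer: 18 - 3*I*√6/5 ≈ 18.0 - 1.4697*I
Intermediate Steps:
w(U) = 2 + √2/√U (w(U) = 2 + √(U + U)/U = 2 + √(2*U)/U = 2 + (√2*√U)/U = 2 + √2/√U)
C(Q) = 5 + Q
w(-75)*C(4) = (2 + √2/√(-75))*(5 + 4) = (2 + √2*(-I*√3/15))*9 = (2 - I*√6/15)*9 = 18 - 3*I*√6/5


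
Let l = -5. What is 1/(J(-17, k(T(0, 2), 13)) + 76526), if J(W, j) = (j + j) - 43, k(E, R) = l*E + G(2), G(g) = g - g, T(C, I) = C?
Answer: 1/76483 ≈ 1.3075e-5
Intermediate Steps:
G(g) = 0
k(E, R) = -5*E (k(E, R) = -5*E + 0 = -5*E)
J(W, j) = -43 + 2*j (J(W, j) = 2*j - 43 = -43 + 2*j)
1/(J(-17, k(T(0, 2), 13)) + 76526) = 1/((-43 + 2*(-5*0)) + 76526) = 1/((-43 + 2*0) + 76526) = 1/((-43 + 0) + 76526) = 1/(-43 + 76526) = 1/76483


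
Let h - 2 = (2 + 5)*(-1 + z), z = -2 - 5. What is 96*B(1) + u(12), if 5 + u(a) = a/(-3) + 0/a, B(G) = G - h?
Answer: 5271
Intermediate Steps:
z = -7
h = -54 (h = 2 + (2 + 5)*(-1 - 7) = 2 + 7*(-8) = 2 - 56 = -54)
B(G) = 54 + G (B(G) = G - 1*(-54) = G + 54 = 54 + G)
u(a) = -5 - a/3 (u(a) = -5 + (a/(-3) + 0/a) = -5 + (a*(-⅓) + 0) = -5 + (-a/3 + 0) = -5 - a/3)
96*B(1) + u(12) = 96*(54 + 1) + (-5 - ⅓*12) = 96*55 + (-5 - 4) = 5280 - 9 = 5271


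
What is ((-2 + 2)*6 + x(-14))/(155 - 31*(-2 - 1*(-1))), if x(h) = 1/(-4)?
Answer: -1/744 ≈ -0.0013441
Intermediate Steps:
x(h) = -1/4
((-2 + 2)*6 + x(-14))/(155 - 31*(-2 - 1*(-1))) = ((-2 + 2)*6 - 1/4)/(155 - 31*(-2 - 1*(-1))) = (0*6 - 1/4)/(155 - 31*(-2 + 1)) = (0 - 1/4)/(155 - 31*(-1)) = -1/(4*(155 + 31)) = -1/4/186 = -1/4*1/186 = -1/744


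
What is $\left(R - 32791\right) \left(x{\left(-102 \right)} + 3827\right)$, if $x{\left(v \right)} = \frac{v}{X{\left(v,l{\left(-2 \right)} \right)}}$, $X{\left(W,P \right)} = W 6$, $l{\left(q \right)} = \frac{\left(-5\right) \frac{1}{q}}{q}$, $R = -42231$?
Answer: $- \frac{861365093}{3} \approx -2.8712 \cdot 10^{8}$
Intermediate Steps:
$l{\left(q \right)} = - \frac{5}{q^{2}}$
$X{\left(W,P \right)} = 6 W$
$x{\left(v \right)} = \frac{1}{6}$ ($x{\left(v \right)} = \frac{v}{6 v} = v \frac{1}{6 v} = \frac{1}{6}$)
$\left(R - 32791\right) \left(x{\left(-102 \right)} + 3827\right) = \left(-42231 - 32791\right) \left(\frac{1}{6} + 3827\right) = \left(-75022\right) \frac{22963}{6} = - \frac{861365093}{3}$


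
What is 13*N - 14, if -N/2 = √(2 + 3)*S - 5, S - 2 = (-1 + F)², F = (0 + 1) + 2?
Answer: 116 - 156*√5 ≈ -232.83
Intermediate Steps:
F = 3 (F = 1 + 2 = 3)
S = 6 (S = 2 + (-1 + 3)² = 2 + 2² = 2 + 4 = 6)
N = 10 - 12*√5 (N = -2*(√(2 + 3)*6 - 5) = -2*(√5*6 - 5) = -2*(6*√5 - 5) = -2*(-5 + 6*√5) = 10 - 12*√5 ≈ -16.833)
13*N - 14 = 13*(10 - 12*√5) - 14 = (130 - 156*√5) - 14 = 116 - 156*√5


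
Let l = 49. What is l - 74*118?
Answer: -8683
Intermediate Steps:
l - 74*118 = 49 - 74*118 = 49 - 8732 = -8683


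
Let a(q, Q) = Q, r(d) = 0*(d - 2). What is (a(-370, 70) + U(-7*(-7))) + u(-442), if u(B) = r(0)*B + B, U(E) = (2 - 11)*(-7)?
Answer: -309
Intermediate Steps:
r(d) = 0 (r(d) = 0*(-2 + d) = 0)
U(E) = 63 (U(E) = -9*(-7) = 63)
u(B) = B (u(B) = 0*B + B = 0 + B = B)
(a(-370, 70) + U(-7*(-7))) + u(-442) = (70 + 63) - 442 = 133 - 442 = -309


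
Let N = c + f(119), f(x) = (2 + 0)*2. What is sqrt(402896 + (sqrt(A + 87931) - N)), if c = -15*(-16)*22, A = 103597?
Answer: sqrt(397612 + 2*sqrt(47882)) ≈ 630.91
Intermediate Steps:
c = 5280 (c = 240*22 = 5280)
f(x) = 4 (f(x) = 2*2 = 4)
N = 5284 (N = 5280 + 4 = 5284)
sqrt(402896 + (sqrt(A + 87931) - N)) = sqrt(402896 + (sqrt(103597 + 87931) - 1*5284)) = sqrt(402896 + (sqrt(191528) - 5284)) = sqrt(402896 + (2*sqrt(47882) - 5284)) = sqrt(402896 + (-5284 + 2*sqrt(47882))) = sqrt(397612 + 2*sqrt(47882))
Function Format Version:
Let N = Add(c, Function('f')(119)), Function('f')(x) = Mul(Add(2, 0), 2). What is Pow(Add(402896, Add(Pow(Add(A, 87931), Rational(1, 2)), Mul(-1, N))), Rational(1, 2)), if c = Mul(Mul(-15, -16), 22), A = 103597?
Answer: Pow(Add(397612, Mul(2, Pow(47882, Rational(1, 2)))), Rational(1, 2)) ≈ 630.91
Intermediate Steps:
c = 5280 (c = Mul(240, 22) = 5280)
Function('f')(x) = 4 (Function('f')(x) = Mul(2, 2) = 4)
N = 5284 (N = Add(5280, 4) = 5284)
Pow(Add(402896, Add(Pow(Add(A, 87931), Rational(1, 2)), Mul(-1, N))), Rational(1, 2)) = Pow(Add(402896, Add(Pow(Add(103597, 87931), Rational(1, 2)), Mul(-1, 5284))), Rational(1, 2)) = Pow(Add(402896, Add(Pow(191528, Rational(1, 2)), -5284)), Rational(1, 2)) = Pow(Add(402896, Add(Mul(2, Pow(47882, Rational(1, 2))), -5284)), Rational(1, 2)) = Pow(Add(402896, Add(-5284, Mul(2, Pow(47882, Rational(1, 2))))), Rational(1, 2)) = Pow(Add(397612, Mul(2, Pow(47882, Rational(1, 2)))), Rational(1, 2))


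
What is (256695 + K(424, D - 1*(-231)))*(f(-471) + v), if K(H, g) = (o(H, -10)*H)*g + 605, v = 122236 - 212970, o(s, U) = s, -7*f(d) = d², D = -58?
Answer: -26873617106492/7 ≈ -3.8391e+12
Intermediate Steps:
f(d) = -d²/7
v = -90734
K(H, g) = 605 + g*H² (K(H, g) = (H*H)*g + 605 = H²*g + 605 = g*H² + 605 = 605 + g*H²)
(256695 + K(424, D - 1*(-231)))*(f(-471) + v) = (256695 + (605 + (-58 - 1*(-231))*424²))*(-⅐*(-471)² - 90734) = (256695 + (605 + (-58 + 231)*179776))*(-⅐*221841 - 90734) = (256695 + (605 + 173*179776))*(-221841/7 - 90734) = (256695 + (605 + 31101248))*(-856979/7) = (256695 + 31101853)*(-856979/7) = 31358548*(-856979/7) = -26873617106492/7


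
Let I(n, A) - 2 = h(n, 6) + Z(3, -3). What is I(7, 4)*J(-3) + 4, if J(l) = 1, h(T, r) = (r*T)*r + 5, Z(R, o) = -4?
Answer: 259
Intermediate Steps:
h(T, r) = 5 + T*r**2 (h(T, r) = (T*r)*r + 5 = T*r**2 + 5 = 5 + T*r**2)
I(n, A) = 3 + 36*n (I(n, A) = 2 + ((5 + n*6**2) - 4) = 2 + ((5 + n*36) - 4) = 2 + ((5 + 36*n) - 4) = 2 + (1 + 36*n) = 3 + 36*n)
I(7, 4)*J(-3) + 4 = (3 + 36*7)*1 + 4 = (3 + 252)*1 + 4 = 255*1 + 4 = 255 + 4 = 259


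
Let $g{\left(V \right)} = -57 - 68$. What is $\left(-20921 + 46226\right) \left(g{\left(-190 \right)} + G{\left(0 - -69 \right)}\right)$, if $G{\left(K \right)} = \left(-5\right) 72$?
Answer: $-12272925$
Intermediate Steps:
$G{\left(K \right)} = -360$
$g{\left(V \right)} = -125$
$\left(-20921 + 46226\right) \left(g{\left(-190 \right)} + G{\left(0 - -69 \right)}\right) = \left(-20921 + 46226\right) \left(-125 - 360\right) = 25305 \left(-485\right) = -12272925$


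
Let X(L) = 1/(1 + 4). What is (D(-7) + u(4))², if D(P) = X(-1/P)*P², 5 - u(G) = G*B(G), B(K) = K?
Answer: 36/25 ≈ 1.4400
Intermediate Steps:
u(G) = 5 - G² (u(G) = 5 - G*G = 5 - G²)
X(L) = ⅕ (X(L) = 1/5 = ⅕)
D(P) = P²/5
(D(-7) + u(4))² = ((⅕)*(-7)² + (5 - 1*4²))² = ((⅕)*49 + (5 - 1*16))² = (49/5 + (5 - 16))² = (49/5 - 11)² = (-6/5)² = 36/25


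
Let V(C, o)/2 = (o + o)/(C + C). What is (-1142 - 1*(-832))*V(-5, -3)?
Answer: -372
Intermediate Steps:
V(C, o) = 2*o/C (V(C, o) = 2*((o + o)/(C + C)) = 2*((2*o)/((2*C))) = 2*((2*o)*(1/(2*C))) = 2*(o/C) = 2*o/C)
(-1142 - 1*(-832))*V(-5, -3) = (-1142 - 1*(-832))*(2*(-3)/(-5)) = (-1142 + 832)*(2*(-3)*(-⅕)) = -310*6/5 = -372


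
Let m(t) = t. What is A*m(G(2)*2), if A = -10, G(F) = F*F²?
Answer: -160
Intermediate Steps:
G(F) = F³
A*m(G(2)*2) = -10*2³*2 = -80*2 = -10*16 = -160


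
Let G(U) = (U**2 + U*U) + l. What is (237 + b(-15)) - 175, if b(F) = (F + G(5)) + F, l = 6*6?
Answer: 118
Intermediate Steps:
l = 36
G(U) = 36 + 2*U**2 (G(U) = (U**2 + U*U) + 36 = (U**2 + U**2) + 36 = 2*U**2 + 36 = 36 + 2*U**2)
b(F) = 86 + 2*F (b(F) = (F + (36 + 2*5**2)) + F = (F + (36 + 2*25)) + F = (F + (36 + 50)) + F = (F + 86) + F = (86 + F) + F = 86 + 2*F)
(237 + b(-15)) - 175 = (237 + (86 + 2*(-15))) - 175 = (237 + (86 - 30)) - 175 = (237 + 56) - 175 = 293 - 175 = 118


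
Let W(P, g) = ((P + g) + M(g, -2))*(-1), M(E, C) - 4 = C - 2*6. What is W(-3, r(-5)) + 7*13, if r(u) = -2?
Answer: 106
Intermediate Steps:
M(E, C) = -8 + C (M(E, C) = 4 + (C - 2*6) = 4 + (C - 12) = 4 + (-12 + C) = -8 + C)
W(P, g) = 10 - P - g (W(P, g) = ((P + g) + (-8 - 2))*(-1) = ((P + g) - 10)*(-1) = (-10 + P + g)*(-1) = 10 - P - g)
W(-3, r(-5)) + 7*13 = (10 - 1*(-3) - 1*(-2)) + 7*13 = (10 + 3 + 2) + 91 = 15 + 91 = 106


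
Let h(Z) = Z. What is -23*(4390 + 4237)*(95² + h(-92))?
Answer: -1772494793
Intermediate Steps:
-23*(4390 + 4237)*(95² + h(-92)) = -23*(4390 + 4237)*(95² - 92) = -198421*(9025 - 92) = -198421*8933 = -23*77064991 = -1772494793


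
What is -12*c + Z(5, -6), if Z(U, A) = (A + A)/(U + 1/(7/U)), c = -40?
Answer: 4779/10 ≈ 477.90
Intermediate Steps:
Z(U, A) = 7*A/(4*U) (Z(U, A) = (2*A)/(U + U/7) = (2*A)/((8*U/7)) = (2*A)*(7/(8*U)) = 7*A/(4*U))
-12*c + Z(5, -6) = -12*(-40) + (7/4)*(-6)/5 = 480 + (7/4)*(-6)*(⅕) = 480 - 21/10 = 4779/10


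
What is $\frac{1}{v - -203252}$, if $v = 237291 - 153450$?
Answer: $\frac{1}{287093} \approx 3.4832 \cdot 10^{-6}$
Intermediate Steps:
$v = 83841$ ($v = 237291 - 153450 = 83841$)
$\frac{1}{v - -203252} = \frac{1}{83841 - -203252} = \frac{1}{83841 + 203252} = \frac{1}{287093}$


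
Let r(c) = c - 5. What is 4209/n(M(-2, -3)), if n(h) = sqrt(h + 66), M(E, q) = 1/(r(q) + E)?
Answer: 4209*sqrt(6590)/659 ≈ 518.49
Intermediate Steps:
r(c) = -5 + c
M(E, q) = 1/(-5 + E + q) (M(E, q) = 1/((-5 + q) + E) = 1/(-5 + E + q))
n(h) = sqrt(66 + h)
4209/n(M(-2, -3)) = 4209/(sqrt(66 + 1/(-5 - 2 - 3))) = 4209/(sqrt(66 + 1/(-10))) = 4209/(sqrt(66 - 1/10)) = 4209/(sqrt(659/10)) = 4209/((sqrt(6590)/10)) = 4209*(sqrt(6590)/659) = 4209*sqrt(6590)/659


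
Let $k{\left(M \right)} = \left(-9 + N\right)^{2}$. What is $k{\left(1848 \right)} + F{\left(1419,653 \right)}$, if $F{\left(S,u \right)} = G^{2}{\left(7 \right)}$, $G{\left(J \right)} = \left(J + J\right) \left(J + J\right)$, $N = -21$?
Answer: $39316$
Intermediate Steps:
$G{\left(J \right)} = 4 J^{2}$ ($G{\left(J \right)} = 2 J 2 J = 4 J^{2}$)
$k{\left(M \right)} = 900$ ($k{\left(M \right)} = \left(-9 - 21\right)^{2} = \left(-30\right)^{2} = 900$)
$F{\left(S,u \right)} = 38416$ ($F{\left(S,u \right)} = \left(4 \cdot 7^{2}\right)^{2} = \left(4 \cdot 49\right)^{2} = 196^{2} = 38416$)
$k{\left(1848 \right)} + F{\left(1419,653 \right)} = 900 + 38416 = 39316$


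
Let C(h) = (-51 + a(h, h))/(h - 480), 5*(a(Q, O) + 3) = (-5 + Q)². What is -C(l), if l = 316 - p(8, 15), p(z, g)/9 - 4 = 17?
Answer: 14614/1765 ≈ 8.2799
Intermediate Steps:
p(z, g) = 189 (p(z, g) = 36 + 9*17 = 36 + 153 = 189)
a(Q, O) = -3 + (-5 + Q)²/5
l = 127 (l = 316 - 1*189 = 316 - 189 = 127)
C(h) = (-54 + (-5 + h)²/5)/(-480 + h) (C(h) = (-51 + (-3 + (-5 + h)²/5))/(h - 480) = (-54 + (-5 + h)²/5)/(-480 + h))
-C(l) = -(-270 + (-5 + 127)²)/(5*(-480 + 127)) = -(-270 + 122²)/(5*(-353)) = -(-1)*(-270 + 14884)/(5*353) = -(-1)*14614/(5*353) = -1*(-14614/1765) = 14614/1765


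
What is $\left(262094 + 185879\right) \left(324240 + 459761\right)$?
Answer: $351211279973$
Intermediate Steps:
$\left(262094 + 185879\right) \left(324240 + 459761\right) = 447973 \cdot 784001 = 351211279973$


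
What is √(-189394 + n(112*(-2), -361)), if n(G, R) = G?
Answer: 13*I*√1122 ≈ 435.45*I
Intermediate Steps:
√(-189394 + n(112*(-2), -361)) = √(-189394 + 112*(-2)) = √(-189394 - 224) = √(-189618) = 13*I*√1122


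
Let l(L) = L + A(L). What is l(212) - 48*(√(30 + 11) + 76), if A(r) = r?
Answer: -3224 - 48*√41 ≈ -3531.4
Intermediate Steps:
l(L) = 2*L (l(L) = L + L = 2*L)
l(212) - 48*(√(30 + 11) + 76) = 2*212 - 48*(√(30 + 11) + 76) = 424 - 48*(√41 + 76) = 424 - 48*(76 + √41) = 424 + (-3648 - 48*√41) = -3224 - 48*√41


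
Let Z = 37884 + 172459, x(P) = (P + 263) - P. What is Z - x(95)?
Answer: 210080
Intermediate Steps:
x(P) = 263 (x(P) = (263 + P) - P = 263)
Z = 210343
Z - x(95) = 210343 - 1*263 = 210343 - 263 = 210080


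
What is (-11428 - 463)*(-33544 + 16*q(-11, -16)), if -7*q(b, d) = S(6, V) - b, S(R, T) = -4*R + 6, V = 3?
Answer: 398681448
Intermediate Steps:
S(R, T) = 6 - 4*R
q(b, d) = 18/7 + b/7 (q(b, d) = -((6 - 4*6) - b)/7 = -((6 - 24) - b)/7 = -(-18 - b)/7 = 18/7 + b/7)
(-11428 - 463)*(-33544 + 16*q(-11, -16)) = (-11428 - 463)*(-33544 + 16*(18/7 + (⅐)*(-11))) = -11891*(-33544 + 16*(18/7 - 11/7)) = -11891*(-33544 + 16*1) = -11891*(-33544 + 16) = -11891*(-33528) = 398681448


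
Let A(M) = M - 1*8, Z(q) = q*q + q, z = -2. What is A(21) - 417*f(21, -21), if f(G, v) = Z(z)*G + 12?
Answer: -22505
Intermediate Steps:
Z(q) = q + q² (Z(q) = q² + q = q + q²)
f(G, v) = 12 + 2*G (f(G, v) = (-2*(1 - 2))*G + 12 = (-2*(-1))*G + 12 = 2*G + 12 = 12 + 2*G)
A(M) = -8 + M (A(M) = M - 8 = -8 + M)
A(21) - 417*f(21, -21) = (-8 + 21) - 417*(12 + 2*21) = 13 - 417*(12 + 42) = 13 - 417*54 = 13 - 22518 = -22505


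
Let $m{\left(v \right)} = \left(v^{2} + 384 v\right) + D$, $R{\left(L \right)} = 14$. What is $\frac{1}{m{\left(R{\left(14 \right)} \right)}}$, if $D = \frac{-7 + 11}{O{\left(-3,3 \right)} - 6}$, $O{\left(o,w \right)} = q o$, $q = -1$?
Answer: $\frac{3}{16712} \approx 0.00017951$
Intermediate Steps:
$O{\left(o,w \right)} = - o$
$D = - \frac{4}{3}$ ($D = \frac{-7 + 11}{\left(-1\right) \left(-3\right) - 6} = \frac{1}{3 - 6} \cdot 4 = \frac{1}{-3} \cdot 4 = \left(- \frac{1}{3}\right) 4 = - \frac{4}{3} \approx -1.3333$)
$m{\left(v \right)} = - \frac{4}{3} + v^{2} + 384 v$ ($m{\left(v \right)} = \left(v^{2} + 384 v\right) - \frac{4}{3} = - \frac{4}{3} + v^{2} + 384 v$)
$\frac{1}{m{\left(R{\left(14 \right)} \right)}} = \frac{1}{- \frac{4}{3} + 14^{2} + 384 \cdot 14} = \frac{1}{- \frac{4}{3} + 196 + 5376} = \frac{1}{\frac{16712}{3}} = \frac{3}{16712}$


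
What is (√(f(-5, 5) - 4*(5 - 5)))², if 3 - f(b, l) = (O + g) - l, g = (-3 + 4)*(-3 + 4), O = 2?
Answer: 5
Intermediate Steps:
g = 1 (g = 1*1 = 1)
f(b, l) = l (f(b, l) = 3 - ((2 + 1) - l) = 3 - (3 - l) = 3 + (-3 + l) = l)
(√(f(-5, 5) - 4*(5 - 5)))² = (√(5 - 4*(5 - 5)))² = (√(5 - 4*0))² = (√(5 + 0))² = (√5)² = 5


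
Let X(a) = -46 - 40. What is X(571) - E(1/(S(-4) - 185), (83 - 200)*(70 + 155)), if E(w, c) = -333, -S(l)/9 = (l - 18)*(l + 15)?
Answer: 247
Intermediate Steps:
X(a) = -86
S(l) = -9*(-18 + l)*(15 + l) (S(l) = -9*(l - 18)*(l + 15) = -9*(-18 + l)*(15 + l))
X(571) - E(1/(S(-4) - 185), (83 - 200)*(70 + 155)) = -86 - 1*(-333) = -86 + 333 = 247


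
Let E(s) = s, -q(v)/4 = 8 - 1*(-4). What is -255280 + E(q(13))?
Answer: -255328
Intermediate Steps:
q(v) = -48 (q(v) = -4*(8 - 1*(-4)) = -4*(8 + 4) = -4*12 = -48)
-255280 + E(q(13)) = -255280 - 48 = -255328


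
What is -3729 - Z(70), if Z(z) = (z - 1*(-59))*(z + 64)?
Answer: -21015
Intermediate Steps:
Z(z) = (59 + z)*(64 + z) (Z(z) = (z + 59)*(64 + z) = (59 + z)*(64 + z))
-3729 - Z(70) = -3729 - (3776 + 70² + 123*70) = -3729 - (3776 + 4900 + 8610) = -3729 - 1*17286 = -3729 - 17286 = -21015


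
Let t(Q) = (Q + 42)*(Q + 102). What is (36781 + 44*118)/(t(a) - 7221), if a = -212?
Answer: 41973/11479 ≈ 3.6565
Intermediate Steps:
t(Q) = (42 + Q)*(102 + Q)
(36781 + 44*118)/(t(a) - 7221) = (36781 + 44*118)/((4284 + (-212)² + 144*(-212)) - 7221) = (36781 + 5192)/((4284 + 44944 - 30528) - 7221) = 41973/(18700 - 7221) = 41973/11479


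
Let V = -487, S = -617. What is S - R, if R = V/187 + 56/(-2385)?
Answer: -274006948/445995 ≈ -614.37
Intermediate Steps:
R = -1171967/445995 (R = -487/187 + 56/(-2385) = -487*1/187 + 56*(-1/2385) = -487/187 - 56/2385 = -1171967/445995 ≈ -2.6278)
S - R = -617 - 1*(-1171967/445995) = -617 + 1171967/445995 = -274006948/445995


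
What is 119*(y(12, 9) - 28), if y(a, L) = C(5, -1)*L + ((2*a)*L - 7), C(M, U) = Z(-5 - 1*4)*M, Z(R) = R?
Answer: -26656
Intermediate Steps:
C(M, U) = -9*M (C(M, U) = (-5 - 1*4)*M = (-5 - 4)*M = -9*M)
y(a, L) = -7 - 45*L + 2*L*a (y(a, L) = (-9*5)*L + ((2*a)*L - 7) = -45*L + (2*L*a - 7) = -45*L + (-7 + 2*L*a) = -7 - 45*L + 2*L*a)
119*(y(12, 9) - 28) = 119*((-7 - 45*9 + 2*9*12) - 28) = 119*((-7 - 405 + 216) - 28) = 119*(-196 - 28) = 119*(-224) = -26656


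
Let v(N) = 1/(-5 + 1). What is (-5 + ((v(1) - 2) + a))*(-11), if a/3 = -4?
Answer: 847/4 ≈ 211.75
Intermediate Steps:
a = -12 (a = 3*(-4) = -12)
v(N) = -¼ (v(N) = 1/(-4) = -¼)
(-5 + ((v(1) - 2) + a))*(-11) = (-5 + ((-¼ - 2) - 12))*(-11) = (-5 + (-9/4 - 12))*(-11) = (-5 - 57/4)*(-11) = -77/4*(-11) = 847/4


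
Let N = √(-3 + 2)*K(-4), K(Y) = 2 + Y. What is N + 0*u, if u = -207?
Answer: -2*I ≈ -2.0*I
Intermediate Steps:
N = -2*I (N = √(-3 + 2)*(2 - 4) = √(-1)*(-2) = I*(-2) = -2*I ≈ -2.0*I)
N + 0*u = -2*I + 0*(-207) = -2*I + 0 = -2*I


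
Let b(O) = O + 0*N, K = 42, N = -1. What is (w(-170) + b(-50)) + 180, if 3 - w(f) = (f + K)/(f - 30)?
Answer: 3309/25 ≈ 132.36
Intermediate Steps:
w(f) = 3 - (42 + f)/(-30 + f) (w(f) = 3 - (f + 42)/(f - 30) = 3 - (42 + f)/(-30 + f))
b(O) = O (b(O) = O + 0*(-1) = O + 0 = O)
(w(-170) + b(-50)) + 180 = (2*(-66 - 170)/(-30 - 170) - 50) + 180 = (2*(-236)/(-200) - 50) + 180 = (2*(-1/200)*(-236) - 50) + 180 = (59/25 - 50) + 180 = -1191/25 + 180 = 3309/25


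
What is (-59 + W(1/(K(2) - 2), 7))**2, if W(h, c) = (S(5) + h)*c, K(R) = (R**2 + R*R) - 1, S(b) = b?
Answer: 12769/25 ≈ 510.76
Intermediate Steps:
K(R) = -1 + 2*R**2 (K(R) = (R**2 + R**2) - 1 = 2*R**2 - 1 = -1 + 2*R**2)
W(h, c) = c*(5 + h) (W(h, c) = (5 + h)*c = c*(5 + h))
(-59 + W(1/(K(2) - 2), 7))**2 = (-59 + 7*(5 + 1/((-1 + 2*2**2) - 2)))**2 = (-59 + 7*(5 + 1/((-1 + 2*4) - 2)))**2 = (-59 + 7*(5 + 1/((-1 + 8) - 2)))**2 = (-59 + 7*(5 + 1/(7 - 2)))**2 = (-59 + 7*(5 + 1/5))**2 = (-59 + 7*(26/5))**2 = (-59 + 182/5)**2 = (-113/5)**2 = 12769/25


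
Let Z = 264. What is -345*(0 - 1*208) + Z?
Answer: 72024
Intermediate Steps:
-345*(0 - 1*208) + Z = -345*(0 - 1*208) + 264 = -345*(0 - 208) + 264 = -345*(-208) + 264 = 71760 + 264 = 72024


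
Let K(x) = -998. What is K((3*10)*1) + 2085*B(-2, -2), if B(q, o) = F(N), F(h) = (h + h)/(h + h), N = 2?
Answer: 1087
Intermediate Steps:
F(h) = 1 (F(h) = (2*h)/((2*h)) = (2*h)*(1/(2*h)) = 1)
B(q, o) = 1
K((3*10)*1) + 2085*B(-2, -2) = -998 + 2085*1 = -998 + 2085 = 1087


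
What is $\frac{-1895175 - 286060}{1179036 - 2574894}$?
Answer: $\frac{2181235}{1395858} \approx 1.5626$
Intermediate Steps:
$\frac{-1895175 - 286060}{1179036 - 2574894} = \frac{-1895175 - 286060}{-1395858} = \left(-1895175 - 286060\right) \left(- \frac{1}{1395858}\right) = \left(-2181235\right) \left(- \frac{1}{1395858}\right) = \frac{2181235}{1395858}$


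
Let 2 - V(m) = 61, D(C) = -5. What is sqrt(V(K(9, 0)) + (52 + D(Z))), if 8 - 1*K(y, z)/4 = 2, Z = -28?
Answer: 2*I*sqrt(3) ≈ 3.4641*I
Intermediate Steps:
K(y, z) = 24 (K(y, z) = 32 - 4*2 = 32 - 8 = 24)
V(m) = -59 (V(m) = 2 - 1*61 = 2 - 61 = -59)
sqrt(V(K(9, 0)) + (52 + D(Z))) = sqrt(-59 + (52 - 5)) = sqrt(-59 + 47) = sqrt(-12) = 2*I*sqrt(3)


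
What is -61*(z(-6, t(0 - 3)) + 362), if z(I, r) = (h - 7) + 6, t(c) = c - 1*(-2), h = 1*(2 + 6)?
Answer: -22509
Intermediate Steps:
h = 8 (h = 1*8 = 8)
t(c) = 2 + c (t(c) = c + 2 = 2 + c)
z(I, r) = 7 (z(I, r) = (8 - 7) + 6 = 1 + 6 = 7)
-61*(z(-6, t(0 - 3)) + 362) = -61*(7 + 362) = -61*369 = -22509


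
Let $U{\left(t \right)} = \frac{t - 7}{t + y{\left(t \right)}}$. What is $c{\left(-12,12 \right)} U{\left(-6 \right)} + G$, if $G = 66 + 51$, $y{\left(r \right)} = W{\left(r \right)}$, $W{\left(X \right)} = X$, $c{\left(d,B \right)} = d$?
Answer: $104$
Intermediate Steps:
$y{\left(r \right)} = r$
$G = 117$
$U{\left(t \right)} = \frac{-7 + t}{2 t}$ ($U{\left(t \right)} = \frac{t - 7}{t + t} = \frac{-7 + t}{2 t}$)
$c{\left(-12,12 \right)} U{\left(-6 \right)} + G = - 12 \frac{-7 - 6}{2 \left(-6\right)} + 117 = - 12 \cdot \frac{1}{2} \left(- \frac{1}{6}\right) \left(-13\right) + 117 = \left(-12\right) \frac{13}{12} + 117 = -13 + 117 = 104$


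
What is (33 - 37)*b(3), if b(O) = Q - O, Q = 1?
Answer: 8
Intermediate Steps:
b(O) = 1 - O
(33 - 37)*b(3) = (33 - 37)*(1 - 1*3) = -4*(1 - 3) = -4*(-2) = 8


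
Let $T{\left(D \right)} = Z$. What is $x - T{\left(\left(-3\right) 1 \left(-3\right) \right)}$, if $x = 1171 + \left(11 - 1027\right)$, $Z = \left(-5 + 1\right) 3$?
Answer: $167$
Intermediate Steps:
$Z = -12$ ($Z = \left(-4\right) 3 = -12$)
$T{\left(D \right)} = -12$
$x = 155$ ($x = 1171 - 1016 = 155$)
$x - T{\left(\left(-3\right) 1 \left(-3\right) \right)} = 155 - -12 = 155 + 12 = 167$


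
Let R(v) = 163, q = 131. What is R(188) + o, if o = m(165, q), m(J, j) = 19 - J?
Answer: 17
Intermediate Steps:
o = -146 (o = 19 - 1*165 = 19 - 165 = -146)
R(188) + o = 163 - 146 = 17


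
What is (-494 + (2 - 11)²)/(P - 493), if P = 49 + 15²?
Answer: 413/219 ≈ 1.8858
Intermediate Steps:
P = 274 (P = 49 + 225 = 274)
(-494 + (2 - 11)²)/(P - 493) = (-494 + (2 - 11)²)/(274 - 493) = (-494 + (-9)²)/(-219) = (-494 + 81)*(-1/219) = -413*(-1/219) = 413/219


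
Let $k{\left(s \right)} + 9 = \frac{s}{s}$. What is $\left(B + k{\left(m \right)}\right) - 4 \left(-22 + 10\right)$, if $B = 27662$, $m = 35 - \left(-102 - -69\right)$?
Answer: $27702$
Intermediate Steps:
$m = 68$ ($m = 35 - \left(-102 + 69\right) = 35 - -33 = 35 + 33 = 68$)
$k{\left(s \right)} = -8$ ($k{\left(s \right)} = -9 + \frac{s}{s} = -9 + 1 = -8$)
$\left(B + k{\left(m \right)}\right) - 4 \left(-22 + 10\right) = \left(27662 - 8\right) - 4 \left(-22 + 10\right) = 27654 - -48 = 27654 + 48 = 27702$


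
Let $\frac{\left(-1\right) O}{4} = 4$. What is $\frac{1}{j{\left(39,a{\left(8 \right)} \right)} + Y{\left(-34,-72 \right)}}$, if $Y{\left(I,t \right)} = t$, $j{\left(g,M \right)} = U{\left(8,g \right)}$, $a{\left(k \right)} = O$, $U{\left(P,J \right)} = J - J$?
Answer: $- \frac{1}{72} \approx -0.013889$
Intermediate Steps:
$O = -16$ ($O = \left(-4\right) 4 = -16$)
$U{\left(P,J \right)} = 0$
$a{\left(k \right)} = -16$
$j{\left(g,M \right)} = 0$
$\frac{1}{j{\left(39,a{\left(8 \right)} \right)} + Y{\left(-34,-72 \right)}} = \frac{1}{0 - 72} = \frac{1}{-72} = - \frac{1}{72}$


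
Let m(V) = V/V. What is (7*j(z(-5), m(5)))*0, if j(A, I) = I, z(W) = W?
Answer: 0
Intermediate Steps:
m(V) = 1
(7*j(z(-5), m(5)))*0 = (7*1)*0 = 7*0 = 0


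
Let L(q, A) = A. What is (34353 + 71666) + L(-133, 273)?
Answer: 106292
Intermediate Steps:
(34353 + 71666) + L(-133, 273) = (34353 + 71666) + 273 = 106019 + 273 = 106292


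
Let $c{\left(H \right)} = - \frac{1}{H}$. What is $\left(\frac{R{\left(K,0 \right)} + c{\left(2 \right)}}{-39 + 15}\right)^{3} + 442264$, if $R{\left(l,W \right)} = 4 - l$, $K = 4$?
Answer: $\frac{48910860289}{110592} \approx 4.4226 \cdot 10^{5}$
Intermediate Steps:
$\left(\frac{R{\left(K,0 \right)} + c{\left(2 \right)}}{-39 + 15}\right)^{3} + 442264 = \left(\frac{\left(4 - 4\right) - \frac{1}{2}}{-39 + 15}\right)^{3} + 442264 = \left(\frac{\left(4 - 4\right) - \frac{1}{2}}{-24}\right)^{3} + 442264 = \left(\left(0 - \frac{1}{2}\right) \left(- \frac{1}{24}\right)\right)^{3} + 442264 = \left(\left(- \frac{1}{2}\right) \left(- \frac{1}{24}\right)\right)^{3} + 442264 = \left(\frac{1}{48}\right)^{3} + 442264 = \frac{1}{110592} + 442264 = \frac{48910860289}{110592}$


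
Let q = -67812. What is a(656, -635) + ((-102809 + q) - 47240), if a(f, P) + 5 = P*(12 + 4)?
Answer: -228026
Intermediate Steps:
a(f, P) = -5 + 16*P (a(f, P) = -5 + P*(12 + 4) = -5 + P*16 = -5 + 16*P)
a(656, -635) + ((-102809 + q) - 47240) = (-5 + 16*(-635)) + ((-102809 - 67812) - 47240) = (-5 - 10160) + (-170621 - 47240) = -10165 - 217861 = -228026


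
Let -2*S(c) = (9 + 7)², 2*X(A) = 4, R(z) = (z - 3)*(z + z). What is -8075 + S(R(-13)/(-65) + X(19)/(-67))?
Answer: -8203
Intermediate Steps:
R(z) = 2*z*(-3 + z) (R(z) = (-3 + z)*(2*z) = 2*z*(-3 + z))
X(A) = 2 (X(A) = (½)*4 = 2)
S(c) = -128 (S(c) = -(9 + 7)²/2 = -½*16² = -½*256 = -128)
-8075 + S(R(-13)/(-65) + X(19)/(-67)) = -8075 - 128 = -8203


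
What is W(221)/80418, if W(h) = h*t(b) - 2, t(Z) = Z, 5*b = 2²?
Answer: 437/201045 ≈ 0.0021736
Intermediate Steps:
b = ⅘ (b = (⅕)*2² = (⅕)*4 = ⅘ ≈ 0.80000)
W(h) = -2 + 4*h/5 (W(h) = h*(⅘) - 2 = 4*h/5 - 2 = -2 + 4*h/5)
W(221)/80418 = (-2 + (⅘)*221)/80418 = (-2 + 884/5)*(1/80418) = (874/5)*(1/80418) = 437/201045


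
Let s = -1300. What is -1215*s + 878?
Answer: 1580378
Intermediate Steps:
-1215*s + 878 = -1215*(-1300) + 878 = 1579500 + 878 = 1580378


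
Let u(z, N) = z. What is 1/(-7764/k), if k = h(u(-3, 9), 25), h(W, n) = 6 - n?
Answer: 19/7764 ≈ 0.0024472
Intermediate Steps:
k = -19 (k = 6 - 1*25 = 6 - 25 = -19)
1/(-7764/k) = 1/(-7764/(-19)) = 1/(-7764*(-1/19)) = 1/(7764/19) = 19/7764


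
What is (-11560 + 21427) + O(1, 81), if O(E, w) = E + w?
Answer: 9949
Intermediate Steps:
(-11560 + 21427) + O(1, 81) = (-11560 + 21427) + (1 + 81) = 9867 + 82 = 9949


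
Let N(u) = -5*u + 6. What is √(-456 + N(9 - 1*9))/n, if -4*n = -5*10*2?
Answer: 3*I*√2/5 ≈ 0.84853*I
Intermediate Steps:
N(u) = 6 - 5*u
n = 25 (n = -(-5*10)*2/4 = -(-25)*2/2 = -¼*(-100) = 25)
√(-456 + N(9 - 1*9))/n = √(-456 + (6 - 5*(9 - 1*9)))/25 = √(-456 + (6 - 5*(9 - 9)))*(1/25) = √(-456 + (6 - 5*0))*(1/25) = √(-456 + (6 + 0))*(1/25) = √(-456 + 6)*(1/25) = √(-450)*(1/25) = (15*I*√2)*(1/25) = 3*I*√2/5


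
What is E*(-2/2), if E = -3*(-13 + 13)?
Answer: 0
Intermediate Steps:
E = 0 (E = -3*0 = 0)
E*(-2/2) = 0*(-2/2) = 0*(-2*½) = 0*(-1) = 0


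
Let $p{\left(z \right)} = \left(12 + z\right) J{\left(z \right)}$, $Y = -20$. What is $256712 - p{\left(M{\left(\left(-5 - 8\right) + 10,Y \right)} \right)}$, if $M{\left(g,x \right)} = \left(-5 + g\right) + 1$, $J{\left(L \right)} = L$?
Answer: $256747$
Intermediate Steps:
$M{\left(g,x \right)} = -4 + g$
$p{\left(z \right)} = z \left(12 + z\right)$ ($p{\left(z \right)} = \left(12 + z\right) z = z \left(12 + z\right)$)
$256712 - p{\left(M{\left(\left(-5 - 8\right) + 10,Y \right)} \right)} = 256712 - \left(-4 + \left(\left(-5 - 8\right) + 10\right)\right) \left(12 + \left(-4 + \left(\left(-5 - 8\right) + 10\right)\right)\right) = 256712 - \left(-4 + \left(-13 + 10\right)\right) \left(12 + \left(-4 + \left(-13 + 10\right)\right)\right) = 256712 - \left(-4 - 3\right) \left(12 - 7\right) = 256712 - - 7 \left(12 - 7\right) = 256712 - \left(-7\right) 5 = 256712 - -35 = 256712 + 35 = 256747$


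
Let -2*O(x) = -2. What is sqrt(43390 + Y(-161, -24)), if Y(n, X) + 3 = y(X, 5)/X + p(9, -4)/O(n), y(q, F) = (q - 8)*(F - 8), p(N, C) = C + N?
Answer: 2*sqrt(10847) ≈ 208.30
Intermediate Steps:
O(x) = 1 (O(x) = -1/2*(-2) = 1)
y(q, F) = (-8 + F)*(-8 + q) (y(q, F) = (-8 + q)*(-8 + F) = (-8 + F)*(-8 + q))
Y(n, X) = 2 + (24 - 3*X)/X (Y(n, X) = -3 + ((64 - 8*5 - 8*X + 5*X)/X + (-4 + 9)/1) = -3 + ((64 - 40 - 8*X + 5*X)/X + 5*1) = -3 + ((24 - 3*X)/X + 5) = -3 + (5 + (24 - 3*X)/X) = 2 + (24 - 3*X)/X)
sqrt(43390 + Y(-161, -24)) = sqrt(43390 + (24 - 1*(-24))/(-24)) = sqrt(43390 - (24 + 24)/24) = sqrt(43390 - 1/24*48) = sqrt(43390 - 2) = sqrt(43388) = 2*sqrt(10847)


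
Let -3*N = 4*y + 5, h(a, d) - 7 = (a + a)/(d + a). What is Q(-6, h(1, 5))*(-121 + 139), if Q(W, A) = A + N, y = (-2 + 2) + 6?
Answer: -42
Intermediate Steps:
h(a, d) = 7 + 2*a/(a + d) (h(a, d) = 7 + (a + a)/(d + a) = 7 + (2*a)/(a + d) = 7 + 2*a/(a + d))
y = 6 (y = 0 + 6 = 6)
N = -29/3 (N = -(4*6 + 5)/3 = -(24 + 5)/3 = -⅓*29 = -29/3 ≈ -9.6667)
Q(W, A) = -29/3 + A (Q(W, A) = A - 29/3 = -29/3 + A)
Q(-6, h(1, 5))*(-121 + 139) = (-29/3 + (7*5 + 9*1)/(1 + 5))*(-121 + 139) = (-29/3 + (35 + 9)/6)*18 = (-29/3 + (⅙)*44)*18 = (-29/3 + 22/3)*18 = -7/3*18 = -42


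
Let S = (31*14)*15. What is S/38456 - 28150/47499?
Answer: -386658955/913310772 ≈ -0.42336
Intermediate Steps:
S = 6510 (S = 434*15 = 6510)
S/38456 - 28150/47499 = 6510/38456 - 28150/47499 = 6510*(1/38456) - 28150*1/47499 = 3255/19228 - 28150/47499 = -386658955/913310772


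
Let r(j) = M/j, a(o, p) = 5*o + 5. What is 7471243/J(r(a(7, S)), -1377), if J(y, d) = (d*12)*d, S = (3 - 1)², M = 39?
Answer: 7471243/22753548 ≈ 0.32835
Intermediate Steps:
S = 4 (S = 2² = 4)
a(o, p) = 5 + 5*o
r(j) = 39/j
J(y, d) = 12*d² (J(y, d) = (12*d)*d = 12*d²)
7471243/J(r(a(7, S)), -1377) = 7471243/((12*(-1377)²)) = 7471243/((12*1896129)) = 7471243/22753548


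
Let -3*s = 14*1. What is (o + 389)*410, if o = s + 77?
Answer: 567440/3 ≈ 1.8915e+5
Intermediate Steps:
s = -14/3 ≈ -4.6667
o = 217/3 (o = -14/3 + 77 = 217/3 ≈ 72.333)
(o + 389)*410 = (217/3 + 389)*410 = (1384/3)*410 = 567440/3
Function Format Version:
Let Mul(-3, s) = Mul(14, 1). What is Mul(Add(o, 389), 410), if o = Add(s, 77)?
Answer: Rational(567440, 3) ≈ 1.8915e+5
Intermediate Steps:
s = Rational(-14, 3) (s = Mul(Rational(-1, 3), Mul(14, 1)) = Mul(Rational(-1, 3), 14) = Rational(-14, 3) ≈ -4.6667)
o = Rational(217, 3) (o = Add(Rational(-14, 3), 77) = Rational(217, 3) ≈ 72.333)
Mul(Add(o, 389), 410) = Mul(Add(Rational(217, 3), 389), 410) = Mul(Rational(1384, 3), 410) = Rational(567440, 3)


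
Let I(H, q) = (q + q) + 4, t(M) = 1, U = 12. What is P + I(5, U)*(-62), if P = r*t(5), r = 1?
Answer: -1735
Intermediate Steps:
I(H, q) = 4 + 2*q (I(H, q) = 2*q + 4 = 4 + 2*q)
P = 1 (P = 1*1 = 1)
P + I(5, U)*(-62) = 1 + (4 + 2*12)*(-62) = 1 + (4 + 24)*(-62) = 1 + 28*(-62) = 1 - 1736 = -1735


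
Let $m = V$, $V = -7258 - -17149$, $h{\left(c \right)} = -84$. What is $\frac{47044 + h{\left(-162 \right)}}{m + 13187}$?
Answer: $\frac{23480}{11539} \approx 2.0348$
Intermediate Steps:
$V = 9891$ ($V = -7258 + 17149 = 9891$)
$m = 9891$
$\frac{47044 + h{\left(-162 \right)}}{m + 13187} = \frac{47044 - 84}{9891 + 13187} = \frac{46960}{23078} = 46960 \cdot \frac{1}{23078} = \frac{23480}{11539}$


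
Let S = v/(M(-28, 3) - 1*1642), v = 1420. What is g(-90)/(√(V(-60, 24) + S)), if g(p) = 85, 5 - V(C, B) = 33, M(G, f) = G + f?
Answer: -85*I*√556778/4008 ≈ -15.825*I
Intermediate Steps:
V(C, B) = -28 (V(C, B) = 5 - 1*33 = 5 - 33 = -28)
S = -1420/1667 (S = 1420/((-28 + 3) - 1*1642) = 1420/(-25 - 1642) = 1420/(-1667) = 1420*(-1/1667) = -1420/1667 ≈ -0.85183)
g(-90)/(√(V(-60, 24) + S)) = 85/(√(-28 - 1420/1667)) = 85/(√(-48096/1667)) = 85/((12*I*√556778/1667)) = 85*(-I*√556778/4008) = -85*I*√556778/4008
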